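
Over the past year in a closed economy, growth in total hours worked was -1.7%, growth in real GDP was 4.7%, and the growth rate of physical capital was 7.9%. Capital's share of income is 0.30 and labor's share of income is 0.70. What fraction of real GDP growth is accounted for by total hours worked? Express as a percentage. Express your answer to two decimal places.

-25.32%

Labor's share = 1 − 0.3 = 0.7.
Total hours worked contributed 0.7 × (-1.7) = -1.19 pp.
Share of growth = -1.19 / 4.7 × 100 = -25.3191%.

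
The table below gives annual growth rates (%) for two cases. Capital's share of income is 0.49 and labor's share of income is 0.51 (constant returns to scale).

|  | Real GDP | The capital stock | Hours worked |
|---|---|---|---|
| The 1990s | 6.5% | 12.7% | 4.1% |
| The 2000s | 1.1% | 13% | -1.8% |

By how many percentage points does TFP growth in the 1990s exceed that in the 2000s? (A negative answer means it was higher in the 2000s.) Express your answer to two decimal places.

2.54 percentage points

Labor's share = 1 − 0.49 = 0.51.
The 1990s: TFP = 6.5 − 6.223 − 2.091 = -1.814%.
The 2000s: TFP = 1.1 − 6.37 + 0.918 = -4.352%.
Difference = -1.814 − (-4.352) = 2.538 pp.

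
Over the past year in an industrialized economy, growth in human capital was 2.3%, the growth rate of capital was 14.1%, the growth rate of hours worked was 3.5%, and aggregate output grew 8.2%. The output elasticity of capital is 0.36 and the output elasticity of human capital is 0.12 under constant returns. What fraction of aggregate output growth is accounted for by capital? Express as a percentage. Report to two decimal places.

61.90%

Capital contributed 0.36 × 14.1 = 5.076 pp.
Share of growth = 5.076 / 8.2 × 100 = 61.9024%.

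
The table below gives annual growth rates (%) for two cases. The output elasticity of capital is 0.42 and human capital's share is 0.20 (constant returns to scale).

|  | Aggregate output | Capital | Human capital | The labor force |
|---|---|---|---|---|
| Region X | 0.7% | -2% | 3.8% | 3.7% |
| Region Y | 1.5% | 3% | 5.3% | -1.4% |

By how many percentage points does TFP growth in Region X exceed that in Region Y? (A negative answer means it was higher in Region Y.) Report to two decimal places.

Labor's share = 1 − 0.42 − 0.2 = 0.38.
Region X: TFP = 0.7 + 0.84 − 0.76 − 1.406 = -0.626%.
Region Y: TFP = 1.5 − 1.26 − 1.06 + 0.532 = -0.288%.
Difference = -0.626 − (-0.288) = -0.338 pp.

-0.34 percentage points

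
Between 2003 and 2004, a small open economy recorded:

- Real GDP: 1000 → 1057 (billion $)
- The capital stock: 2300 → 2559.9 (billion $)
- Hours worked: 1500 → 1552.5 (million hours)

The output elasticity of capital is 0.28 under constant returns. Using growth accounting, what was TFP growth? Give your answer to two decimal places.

Real GDP growth = (1057 − 1000) / 1000 = 5.7%.
The capital stock growth = (2559.9 − 2300) / 2300 = 11.3%.
Hours worked growth = (1552.5 − 1500) / 1500 = 3.5%.
Labor's share = 1 − 0.28 = 0.72.
The capital stock: 0.28 × 11.3 = 3.164 pp.
Hours worked: 0.72 × 3.5 = 2.52 pp.
TFP growth = 5.7 − 5.684 = 0.016%.

0.02%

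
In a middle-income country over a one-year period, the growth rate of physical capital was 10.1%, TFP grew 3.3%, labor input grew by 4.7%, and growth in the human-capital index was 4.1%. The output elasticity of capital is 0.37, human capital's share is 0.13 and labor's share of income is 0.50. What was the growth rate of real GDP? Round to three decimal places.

Labor's share = 1 − 0.37 − 0.13 = 0.5.
Physical capital: 0.37 × 10.1 = 3.737 pp.
The human-capital index: 0.13 × 4.1 = 0.533 pp.
Labor input: 0.5 × 4.7 = 2.35 pp.
Output growth = 3.3 + 6.62 = 9.92%.

Real GDP growth was 9.920%.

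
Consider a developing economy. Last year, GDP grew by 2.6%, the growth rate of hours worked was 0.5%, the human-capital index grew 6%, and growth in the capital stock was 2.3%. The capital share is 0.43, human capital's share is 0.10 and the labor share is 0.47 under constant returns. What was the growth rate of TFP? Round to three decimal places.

Labor's share = 1 − 0.43 − 0.1 = 0.47.
The capital stock: 0.43 × 2.3 = 0.989 pp.
The human-capital index: 0.1 × 6 = 0.6 pp.
Hours worked: 0.47 × 0.5 = 0.235 pp.
TFP growth = 2.6 − 1.824 = 0.776%.

TFP grew 0.776%.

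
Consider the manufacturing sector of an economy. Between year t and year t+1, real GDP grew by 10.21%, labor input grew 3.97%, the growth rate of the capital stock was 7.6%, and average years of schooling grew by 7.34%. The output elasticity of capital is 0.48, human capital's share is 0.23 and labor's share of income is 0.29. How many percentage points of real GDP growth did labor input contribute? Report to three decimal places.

1.151 percentage points

Labor's share = 1 − 0.48 − 0.23 = 0.29.
Contribution = share × growth = 0.29 × 3.97 = 1.1513 pp.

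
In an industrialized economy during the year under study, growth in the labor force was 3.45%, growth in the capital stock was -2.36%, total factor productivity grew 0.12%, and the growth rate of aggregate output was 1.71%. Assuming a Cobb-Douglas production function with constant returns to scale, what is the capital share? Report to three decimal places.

gY = gA + α·gK + (1−α)·gL, so gY − gA − gL = α(gK − gL).
1.71 − 0.12 − 3.45 = α × (-2.36 − 3.45).
-1.86 = -5.81 α, so α = 0.32014.

0.320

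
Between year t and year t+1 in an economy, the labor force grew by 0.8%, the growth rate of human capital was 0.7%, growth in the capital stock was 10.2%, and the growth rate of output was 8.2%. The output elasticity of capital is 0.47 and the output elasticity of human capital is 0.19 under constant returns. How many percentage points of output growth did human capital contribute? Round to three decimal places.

0.133 pp

Contribution = share × growth = 0.19 × 0.7 = 0.133 pp.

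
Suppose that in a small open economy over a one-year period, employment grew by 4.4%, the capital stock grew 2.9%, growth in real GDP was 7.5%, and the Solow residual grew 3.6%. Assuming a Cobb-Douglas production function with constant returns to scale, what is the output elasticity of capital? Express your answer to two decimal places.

gY = gA + α·gK + (1−α)·gL, so gY − gA − gL = α(gK − gL).
7.5 − 3.6 − 4.4 = α × (2.9 − 4.4).
-0.5 = -1.5 α, so α = 0.3333.

0.33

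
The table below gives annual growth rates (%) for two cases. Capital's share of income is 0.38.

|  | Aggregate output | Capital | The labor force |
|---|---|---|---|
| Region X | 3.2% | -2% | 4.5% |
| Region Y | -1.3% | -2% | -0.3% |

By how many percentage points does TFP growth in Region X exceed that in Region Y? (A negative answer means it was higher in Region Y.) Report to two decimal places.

1.52 percentage points

Labor's share = 1 − 0.38 = 0.62.
Region X: TFP = 3.2 + 0.76 − 2.79 = 1.17%.
Region Y: TFP = -1.3 + 0.76 + 0.186 = -0.354%.
Difference = 1.17 − (-0.354) = 1.524 pp.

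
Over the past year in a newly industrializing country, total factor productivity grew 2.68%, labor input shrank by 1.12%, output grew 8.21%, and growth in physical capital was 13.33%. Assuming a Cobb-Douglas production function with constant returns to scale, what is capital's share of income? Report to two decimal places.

gY = gA + α·gK + (1−α)·gL, so gY − gA − gL = α(gK − gL).
8.21 − 2.68 + 1.12 = α × (13.33 − (-1.12)).
6.65 = 14.45 α, so α = 0.4602.

0.46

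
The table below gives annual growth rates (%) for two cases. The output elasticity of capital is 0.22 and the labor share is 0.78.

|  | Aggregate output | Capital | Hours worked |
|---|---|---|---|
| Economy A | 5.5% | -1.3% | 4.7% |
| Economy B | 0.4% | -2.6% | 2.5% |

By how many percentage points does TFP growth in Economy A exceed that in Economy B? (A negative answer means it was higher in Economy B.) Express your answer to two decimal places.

3.10 percentage points

Labor's share = 1 − 0.22 = 0.78.
Economy A: TFP = 5.5 + 0.286 − 3.666 = 2.12%.
Economy B: TFP = 0.4 + 0.572 − 1.95 = -0.978%.
Difference = 2.12 − (-0.978) = 3.098 pp.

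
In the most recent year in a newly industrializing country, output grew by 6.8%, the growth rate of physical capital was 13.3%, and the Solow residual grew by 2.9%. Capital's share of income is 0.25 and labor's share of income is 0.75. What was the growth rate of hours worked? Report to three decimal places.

Hours worked grew 0.767%.

Labor's share = 1 − 0.25 = 0.75.
gY = gA + 0.25×13.3 + 0.75×g.
0.75×g = 6.8 − 2.9 − 3.325 = 0.575.
g = 0.575 / 0.75 = 0.76667%.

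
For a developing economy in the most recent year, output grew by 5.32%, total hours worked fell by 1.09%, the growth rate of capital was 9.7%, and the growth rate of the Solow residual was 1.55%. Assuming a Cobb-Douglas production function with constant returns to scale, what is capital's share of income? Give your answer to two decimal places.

gY = gA + α·gK + (1−α)·gL, so gY − gA − gL = α(gK − gL).
5.32 − 1.55 + 1.09 = α × (9.7 − (-1.09)).
4.86 = 10.79 α, so α = 0.4504.

Capital's share of income is 0.45.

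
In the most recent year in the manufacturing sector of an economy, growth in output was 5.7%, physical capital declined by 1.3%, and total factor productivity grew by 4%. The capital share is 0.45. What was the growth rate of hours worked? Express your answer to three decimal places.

4.155%

Labor's share = 1 − 0.45 = 0.55.
gY = gA + 0.45×(-1.3) + 0.55×g.
0.55×g = 5.7 − 4 + 0.585 = 2.285.
g = 2.285 / 0.55 = 4.15455%.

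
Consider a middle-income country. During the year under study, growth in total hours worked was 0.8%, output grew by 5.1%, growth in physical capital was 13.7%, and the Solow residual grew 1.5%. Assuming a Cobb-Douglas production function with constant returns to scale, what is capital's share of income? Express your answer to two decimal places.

0.22

gY = gA + α·gK + (1−α)·gL, so gY − gA − gL = α(gK − gL).
5.1 − 1.5 − 0.8 = α × (13.7 − 0.8).
2.8 = 12.9 α, so α = 0.2171.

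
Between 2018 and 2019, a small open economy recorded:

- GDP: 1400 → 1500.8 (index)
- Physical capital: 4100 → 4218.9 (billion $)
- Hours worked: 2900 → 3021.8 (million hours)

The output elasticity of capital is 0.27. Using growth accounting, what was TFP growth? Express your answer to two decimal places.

3.35%

GDP growth = (1500.8 − 1400) / 1400 = 7.2%.
Physical capital growth = (4218.9 − 4100) / 4100 = 2.9%.
Hours worked growth = (3021.8 − 2900) / 2900 = 4.2%.
Labor's share = 1 − 0.27 = 0.73.
Physical capital: 0.27 × 2.9 = 0.783 pp.
Hours worked: 0.73 × 4.2 = 3.066 pp.
TFP growth = 7.2 − 3.849 = 3.351%.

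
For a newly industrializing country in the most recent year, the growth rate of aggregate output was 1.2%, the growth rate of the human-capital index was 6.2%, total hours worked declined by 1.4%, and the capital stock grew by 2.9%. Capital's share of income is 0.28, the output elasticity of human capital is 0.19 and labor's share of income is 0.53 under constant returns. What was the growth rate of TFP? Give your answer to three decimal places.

-0.048%

Labor's share = 1 − 0.28 − 0.19 = 0.53.
The capital stock: 0.28 × 2.9 = 0.812 pp.
The human-capital index: 0.19 × 6.2 = 1.178 pp.
Total hours worked: 0.53 × (-1.4) = -0.742 pp.
TFP growth = 1.2 − 1.248 = -0.048%.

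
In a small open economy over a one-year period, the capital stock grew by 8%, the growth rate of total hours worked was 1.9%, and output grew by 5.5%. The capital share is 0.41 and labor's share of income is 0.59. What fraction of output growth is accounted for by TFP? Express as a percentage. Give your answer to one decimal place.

Labor's share = 1 − 0.41 = 0.59.
The capital stock: 0.41 × 8 = 3.28 pp.
Total hours worked: 0.59 × 1.9 = 1.121 pp.
TFP growth = 5.5 − 4.401 = 1.099%.
TFP share of growth = 1.099 / 5.5 × 100 = 19.982%.

TFP accounted for 20.0% of growth.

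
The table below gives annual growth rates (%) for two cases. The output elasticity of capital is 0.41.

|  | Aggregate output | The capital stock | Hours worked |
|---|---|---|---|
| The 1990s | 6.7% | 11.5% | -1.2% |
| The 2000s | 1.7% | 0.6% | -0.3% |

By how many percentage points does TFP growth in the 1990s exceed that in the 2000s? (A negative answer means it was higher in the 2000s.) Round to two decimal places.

1.06 percentage points

Labor's share = 1 − 0.41 = 0.59.
The 1990s: TFP = 6.7 − 4.715 + 0.708 = 2.693%.
The 2000s: TFP = 1.7 − 0.246 + 0.177 = 1.631%.
Difference = 2.693 − (1.631) = 1.062 pp.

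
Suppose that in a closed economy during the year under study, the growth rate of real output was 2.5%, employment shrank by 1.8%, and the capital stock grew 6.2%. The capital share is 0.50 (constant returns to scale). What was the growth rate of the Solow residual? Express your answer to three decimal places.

Labor's share = 1 − 0.5 = 0.5.
The capital stock: 0.5 × 6.2 = 3.1 pp.
Employment: 0.5 × (-1.8) = -0.9 pp.
TFP growth = 2.5 − 2.2 = 0.3%.

The Solow residual growth was 0.300%.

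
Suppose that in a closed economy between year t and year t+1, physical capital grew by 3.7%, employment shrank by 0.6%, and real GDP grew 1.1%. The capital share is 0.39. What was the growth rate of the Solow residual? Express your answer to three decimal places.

0.023%

Labor's share = 1 − 0.39 = 0.61.
Physical capital: 0.39 × 3.7 = 1.443 pp.
Employment: 0.61 × (-0.6) = -0.366 pp.
TFP growth = 1.1 − 1.077 = 0.023%.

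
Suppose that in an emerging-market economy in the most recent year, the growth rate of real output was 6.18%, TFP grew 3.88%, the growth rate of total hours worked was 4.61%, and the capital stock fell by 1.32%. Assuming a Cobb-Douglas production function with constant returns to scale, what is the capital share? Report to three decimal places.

gY = gA + α·gK + (1−α)·gL, so gY − gA − gL = α(gK − gL).
6.18 − 3.88 − 4.61 = α × (-1.32 − 4.61).
-2.31 = -5.93 α, so α = 0.38954.

The capital share is 0.390.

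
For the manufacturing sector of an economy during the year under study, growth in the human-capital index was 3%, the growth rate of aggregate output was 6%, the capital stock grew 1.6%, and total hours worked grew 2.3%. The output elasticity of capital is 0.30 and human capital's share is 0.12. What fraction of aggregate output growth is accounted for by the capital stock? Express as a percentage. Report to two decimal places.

The capital stock contributed 0.3 × 1.6 = 0.48 pp.
Share of growth = 0.48 / 6 × 100 = 8%.

8.00%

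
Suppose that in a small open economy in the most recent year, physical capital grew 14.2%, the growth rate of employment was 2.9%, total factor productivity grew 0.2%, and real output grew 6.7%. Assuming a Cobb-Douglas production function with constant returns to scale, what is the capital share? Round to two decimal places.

gY = gA + α·gK + (1−α)·gL, so gY − gA − gL = α(gK − gL).
6.7 − 0.2 − 2.9 = α × (14.2 − 2.9).
3.6 = 11.3 α, so α = 0.3186.

The capital share is 0.32.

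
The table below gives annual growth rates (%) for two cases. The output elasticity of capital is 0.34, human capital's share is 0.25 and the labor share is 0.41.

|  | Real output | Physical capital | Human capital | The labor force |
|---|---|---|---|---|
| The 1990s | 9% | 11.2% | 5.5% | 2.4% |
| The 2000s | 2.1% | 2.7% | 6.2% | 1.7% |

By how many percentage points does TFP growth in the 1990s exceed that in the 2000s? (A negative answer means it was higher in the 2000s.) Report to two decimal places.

Labor's share = 1 − 0.34 − 0.25 = 0.41.
The 1990s: TFP = 9 − 3.808 − 1.375 − 0.984 = 2.833%.
The 2000s: TFP = 2.1 − 0.918 − 1.55 − 0.697 = -1.065%.
Difference = 2.833 − (-1.065) = 3.898 pp.

3.90 percentage points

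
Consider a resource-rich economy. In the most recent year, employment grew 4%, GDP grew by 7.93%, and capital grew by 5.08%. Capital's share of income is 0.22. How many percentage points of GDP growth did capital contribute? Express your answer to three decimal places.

Contribution = share × growth = 0.22 × 5.08 = 1.1176 pp.

1.118 percentage points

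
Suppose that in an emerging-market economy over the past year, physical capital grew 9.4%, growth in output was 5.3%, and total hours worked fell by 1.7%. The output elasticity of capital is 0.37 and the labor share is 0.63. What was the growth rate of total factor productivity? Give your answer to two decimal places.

Labor's share = 1 − 0.37 = 0.63.
Physical capital: 0.37 × 9.4 = 3.478 pp.
Total hours worked: 0.63 × (-1.7) = -1.071 pp.
TFP growth = 5.3 − 2.407 = 2.893%.

Total factor productivity growth was 2.89%.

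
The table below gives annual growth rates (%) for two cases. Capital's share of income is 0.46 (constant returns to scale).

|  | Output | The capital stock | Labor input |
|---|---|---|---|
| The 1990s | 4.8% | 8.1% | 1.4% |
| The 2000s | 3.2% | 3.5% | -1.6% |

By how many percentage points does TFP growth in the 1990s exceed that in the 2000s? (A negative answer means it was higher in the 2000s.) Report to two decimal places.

-2.14 percentage points

Labor's share = 1 − 0.46 = 0.54.
The 1990s: TFP = 4.8 − 3.726 − 0.756 = 0.318%.
The 2000s: TFP = 3.2 − 1.61 + 0.864 = 2.454%.
Difference = 0.318 − (2.454) = -2.136 pp.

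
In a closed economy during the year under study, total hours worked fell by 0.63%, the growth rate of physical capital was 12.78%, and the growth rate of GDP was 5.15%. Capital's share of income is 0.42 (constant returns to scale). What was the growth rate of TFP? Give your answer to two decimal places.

0.15%

Labor's share = 1 − 0.42 = 0.58.
Physical capital: 0.42 × 12.78 = 5.3676 pp.
Total hours worked: 0.58 × (-0.63) = -0.3654 pp.
TFP growth = 5.15 − 5.0022 = 0.1478%.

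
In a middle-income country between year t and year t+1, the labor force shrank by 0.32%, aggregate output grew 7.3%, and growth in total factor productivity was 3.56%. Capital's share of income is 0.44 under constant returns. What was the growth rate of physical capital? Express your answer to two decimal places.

Labor's share = 1 − 0.44 = 0.56.
gY = gA + 0.56×(-0.32) + 0.44×g.
0.44×g = 7.3 − 3.56 + 0.1792 = 3.9192.
g = 3.9192 / 0.44 = 8.9073%.

8.91%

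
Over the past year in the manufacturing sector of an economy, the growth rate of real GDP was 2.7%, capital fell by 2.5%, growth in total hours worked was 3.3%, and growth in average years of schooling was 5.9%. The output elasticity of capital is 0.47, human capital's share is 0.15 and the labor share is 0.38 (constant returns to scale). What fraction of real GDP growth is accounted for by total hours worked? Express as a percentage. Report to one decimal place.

46.4%

Labor's share = 1 − 0.47 − 0.15 = 0.38.
Total hours worked contributed 0.38 × 3.3 = 1.254 pp.
Share of growth = 1.254 / 2.7 × 100 = 46.444%.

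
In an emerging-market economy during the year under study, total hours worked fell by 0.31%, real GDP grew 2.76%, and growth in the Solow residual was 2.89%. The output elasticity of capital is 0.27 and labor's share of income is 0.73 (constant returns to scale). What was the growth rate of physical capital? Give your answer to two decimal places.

0.36%

Labor's share = 1 − 0.27 = 0.73.
gY = gA + 0.73×(-0.31) + 0.27×g.
0.27×g = 2.76 − 2.89 + 0.2263 = 0.0963.
g = 0.0963 / 0.27 = 0.3567%.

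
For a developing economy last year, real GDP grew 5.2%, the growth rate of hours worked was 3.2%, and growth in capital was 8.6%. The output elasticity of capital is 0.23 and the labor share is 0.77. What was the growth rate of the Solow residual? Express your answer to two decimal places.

0.76%

Labor's share = 1 − 0.23 = 0.77.
Capital: 0.23 × 8.6 = 1.978 pp.
Hours worked: 0.77 × 3.2 = 2.464 pp.
TFP growth = 5.2 − 4.442 = 0.758%.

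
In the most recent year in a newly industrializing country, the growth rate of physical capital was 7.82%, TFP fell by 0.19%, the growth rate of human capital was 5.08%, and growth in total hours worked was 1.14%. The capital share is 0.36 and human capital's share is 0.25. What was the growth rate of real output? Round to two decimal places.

Real output growth was 4.34%.

Labor's share = 1 − 0.36 − 0.25 = 0.39.
Physical capital: 0.36 × 7.82 = 2.8152 pp.
Human capital: 0.25 × 5.08 = 1.27 pp.
Total hours worked: 0.39 × 1.14 = 0.4446 pp.
Output growth = -0.19 + 4.5298 = 4.3398%.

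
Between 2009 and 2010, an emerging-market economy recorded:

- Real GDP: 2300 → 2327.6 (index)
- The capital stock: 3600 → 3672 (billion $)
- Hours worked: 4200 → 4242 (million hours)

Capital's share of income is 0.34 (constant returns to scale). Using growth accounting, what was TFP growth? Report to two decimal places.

Real GDP growth = (2327.6 − 2300) / 2300 = 1.2%.
The capital stock growth = (3672 − 3600) / 3600 = 2%.
Hours worked growth = (4242 − 4200) / 4200 = 1%.
Labor's share = 1 − 0.34 = 0.66.
The capital stock: 0.34 × 2 = 0.68 pp.
Hours worked: 0.66 × 1 = 0.66 pp.
TFP growth = 1.2 − 1.34 = -0.14%.

-0.14%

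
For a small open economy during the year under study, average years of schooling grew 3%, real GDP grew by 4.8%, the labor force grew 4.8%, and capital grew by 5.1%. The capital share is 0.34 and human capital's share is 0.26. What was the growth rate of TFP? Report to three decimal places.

0.366%

Labor's share = 1 − 0.34 − 0.26 = 0.4.
Capital: 0.34 × 5.1 = 1.734 pp.
Average years of schooling: 0.26 × 3 = 0.78 pp.
The labor force: 0.4 × 4.8 = 1.92 pp.
TFP growth = 4.8 − 4.434 = 0.366%.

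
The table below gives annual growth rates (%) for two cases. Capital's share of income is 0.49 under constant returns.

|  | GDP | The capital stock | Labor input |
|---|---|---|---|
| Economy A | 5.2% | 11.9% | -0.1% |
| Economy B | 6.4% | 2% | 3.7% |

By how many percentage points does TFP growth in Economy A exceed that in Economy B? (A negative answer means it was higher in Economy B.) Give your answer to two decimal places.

Labor's share = 1 − 0.49 = 0.51.
Economy A: TFP = 5.2 − 5.831 + 0.051 = -0.58%.
Economy B: TFP = 6.4 − 0.98 − 1.887 = 3.533%.
Difference = -0.58 − (3.533) = -4.113 pp.

-4.11 percentage points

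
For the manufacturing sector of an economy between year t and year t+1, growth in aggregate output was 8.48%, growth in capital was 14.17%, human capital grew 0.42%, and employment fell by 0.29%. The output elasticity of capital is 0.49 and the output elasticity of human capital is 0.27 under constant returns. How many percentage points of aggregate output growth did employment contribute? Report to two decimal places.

Labor's share = 1 − 0.49 − 0.27 = 0.24.
Contribution = share × growth = 0.24 × (-0.29) = -0.0696 pp.

-0.07 pp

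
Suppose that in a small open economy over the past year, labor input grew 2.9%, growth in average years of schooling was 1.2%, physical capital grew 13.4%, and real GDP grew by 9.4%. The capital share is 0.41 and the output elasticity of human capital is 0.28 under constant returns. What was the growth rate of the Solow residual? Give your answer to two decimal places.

2.67%

Labor's share = 1 − 0.41 − 0.28 = 0.31.
Physical capital: 0.41 × 13.4 = 5.494 pp.
Average years of schooling: 0.28 × 1.2 = 0.336 pp.
Labor input: 0.31 × 2.9 = 0.899 pp.
TFP growth = 9.4 − 6.729 = 2.671%.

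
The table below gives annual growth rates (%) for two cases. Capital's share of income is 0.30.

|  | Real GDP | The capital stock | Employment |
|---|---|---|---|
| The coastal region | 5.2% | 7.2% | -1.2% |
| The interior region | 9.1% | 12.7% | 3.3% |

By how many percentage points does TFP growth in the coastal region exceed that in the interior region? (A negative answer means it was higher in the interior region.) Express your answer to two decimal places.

0.90 percentage points

Labor's share = 1 − 0.3 = 0.7.
The coastal region: TFP = 5.2 − 2.16 + 0.84 = 3.88%.
The interior region: TFP = 9.1 − 3.81 − 2.31 = 2.98%.
Difference = 3.88 − (2.98) = 0.9 pp.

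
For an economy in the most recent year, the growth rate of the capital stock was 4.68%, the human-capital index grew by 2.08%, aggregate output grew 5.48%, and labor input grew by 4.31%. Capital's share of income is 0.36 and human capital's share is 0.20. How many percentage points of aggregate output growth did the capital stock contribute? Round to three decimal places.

1.685 pp

Contribution = share × growth = 0.36 × 4.68 = 1.6848 pp.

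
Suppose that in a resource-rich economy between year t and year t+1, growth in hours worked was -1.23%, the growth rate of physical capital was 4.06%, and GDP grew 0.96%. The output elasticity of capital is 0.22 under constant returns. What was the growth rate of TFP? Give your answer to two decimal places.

Labor's share = 1 − 0.22 = 0.78.
Physical capital: 0.22 × 4.06 = 0.8932 pp.
Hours worked: 0.78 × (-1.23) = -0.9594 pp.
TFP growth = 0.96 + 0.0662 = 1.0262%.

1.03%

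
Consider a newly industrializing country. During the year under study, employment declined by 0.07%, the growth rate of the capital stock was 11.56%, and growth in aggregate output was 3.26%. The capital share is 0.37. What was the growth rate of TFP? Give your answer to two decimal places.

Labor's share = 1 − 0.37 = 0.63.
The capital stock: 0.37 × 11.56 = 4.2772 pp.
Employment: 0.63 × (-0.07) = -0.0441 pp.
TFP growth = 3.26 − 4.2331 = -0.9731%.

-0.97%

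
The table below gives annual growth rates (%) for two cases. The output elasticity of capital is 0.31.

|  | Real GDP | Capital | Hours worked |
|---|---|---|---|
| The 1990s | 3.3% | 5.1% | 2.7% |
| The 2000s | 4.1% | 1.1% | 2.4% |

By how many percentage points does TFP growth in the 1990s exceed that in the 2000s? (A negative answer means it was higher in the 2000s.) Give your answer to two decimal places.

Labor's share = 1 − 0.31 = 0.69.
The 1990s: TFP = 3.3 − 1.581 − 1.863 = -0.144%.
The 2000s: TFP = 4.1 − 0.341 − 1.656 = 2.103%.
Difference = -0.144 − (2.103) = -2.247 pp.

-2.25 percentage points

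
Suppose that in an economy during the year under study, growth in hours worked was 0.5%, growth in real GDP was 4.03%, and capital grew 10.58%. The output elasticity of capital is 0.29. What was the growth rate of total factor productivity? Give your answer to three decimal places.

Labor's share = 1 − 0.29 = 0.71.
Capital: 0.29 × 10.58 = 3.0682 pp.
Hours worked: 0.71 × 0.5 = 0.355 pp.
TFP growth = 4.03 − 3.4232 = 0.6068%.

Total factor productivity grew 0.607%.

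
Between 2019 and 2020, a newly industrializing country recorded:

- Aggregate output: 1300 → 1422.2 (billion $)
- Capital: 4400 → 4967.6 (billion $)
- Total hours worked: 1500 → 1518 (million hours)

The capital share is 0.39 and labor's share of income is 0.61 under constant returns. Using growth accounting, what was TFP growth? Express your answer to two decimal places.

TFP grew 3.64%.

Aggregate output growth = (1422.2 − 1300) / 1300 = 9.4%.
Capital growth = (4967.6 − 4400) / 4400 = 12.9%.
Total hours worked growth = (1518 − 1500) / 1500 = 1.2%.
Labor's share = 1 − 0.39 = 0.61.
Capital: 0.39 × 12.9 = 5.031 pp.
Total hours worked: 0.61 × 1.2 = 0.732 pp.
TFP growth = 9.4 − 5.763 = 3.637%.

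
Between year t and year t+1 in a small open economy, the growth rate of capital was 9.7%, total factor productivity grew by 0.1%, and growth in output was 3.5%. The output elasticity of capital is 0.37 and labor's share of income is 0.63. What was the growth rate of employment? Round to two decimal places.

-0.30%

Labor's share = 1 − 0.37 = 0.63.
gY = gA + 0.37×9.7 + 0.63×g.
0.63×g = 3.5 − 0.1 − 3.589 = -0.189.
g = -0.189 / 0.63 = -0.3%.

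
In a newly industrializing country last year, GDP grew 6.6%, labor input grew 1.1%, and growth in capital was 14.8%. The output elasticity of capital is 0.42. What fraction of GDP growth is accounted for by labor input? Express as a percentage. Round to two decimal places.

Labor's share = 1 − 0.42 = 0.58.
Labor input contributed 0.58 × 1.1 = 0.638 pp.
Share of growth = 0.638 / 6.6 × 100 = 9.6667%.

9.67%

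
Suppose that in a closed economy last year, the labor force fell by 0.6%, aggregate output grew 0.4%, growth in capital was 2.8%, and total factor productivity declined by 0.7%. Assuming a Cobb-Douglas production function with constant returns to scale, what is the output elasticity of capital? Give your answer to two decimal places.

gY = gA + α·gK + (1−α)·gL, so gY − gA − gL = α(gK − gL).
0.4 + 0.7 + 0.6 = α × (2.8 − (-0.6)).
1.7 = 3.4 α, so α = 0.5.

0.50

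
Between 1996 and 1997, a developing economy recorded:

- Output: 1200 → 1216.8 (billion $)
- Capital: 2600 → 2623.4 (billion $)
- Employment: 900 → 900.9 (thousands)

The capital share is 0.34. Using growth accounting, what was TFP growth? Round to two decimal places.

TFP growth was 1.03%.

Output growth = (1216.8 − 1200) / 1200 = 1.4%.
Capital growth = (2623.4 − 2600) / 2600 = 0.9%.
Employment growth = (900.9 − 900) / 900 = 0.1%.
Labor's share = 1 − 0.34 = 0.66.
Capital: 0.34 × 0.9 = 0.306 pp.
Employment: 0.66 × 0.1 = 0.066 pp.
TFP growth = 1.4 − 0.372 = 1.028%.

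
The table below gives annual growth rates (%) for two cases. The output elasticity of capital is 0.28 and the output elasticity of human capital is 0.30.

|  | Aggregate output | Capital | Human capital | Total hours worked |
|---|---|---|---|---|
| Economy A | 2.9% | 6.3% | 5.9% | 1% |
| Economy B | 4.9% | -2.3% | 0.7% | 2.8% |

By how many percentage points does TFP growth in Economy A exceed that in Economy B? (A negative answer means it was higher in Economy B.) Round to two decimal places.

-5.21 percentage points

Labor's share = 1 − 0.28 − 0.3 = 0.42.
Economy A: TFP = 2.9 − 1.764 − 1.77 − 0.42 = -1.054%.
Economy B: TFP = 4.9 + 0.644 − 0.21 − 1.176 = 4.158%.
Difference = -1.054 − (4.158) = -5.212 pp.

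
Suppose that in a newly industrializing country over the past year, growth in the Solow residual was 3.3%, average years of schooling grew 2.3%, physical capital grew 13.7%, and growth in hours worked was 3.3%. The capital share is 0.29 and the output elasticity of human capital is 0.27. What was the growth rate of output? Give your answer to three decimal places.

Labor's share = 1 − 0.29 − 0.27 = 0.44.
Physical capital: 0.29 × 13.7 = 3.973 pp.
Average years of schooling: 0.27 × 2.3 = 0.621 pp.
Hours worked: 0.44 × 3.3 = 1.452 pp.
Output growth = 3.3 + 6.046 = 9.346%.

9.346%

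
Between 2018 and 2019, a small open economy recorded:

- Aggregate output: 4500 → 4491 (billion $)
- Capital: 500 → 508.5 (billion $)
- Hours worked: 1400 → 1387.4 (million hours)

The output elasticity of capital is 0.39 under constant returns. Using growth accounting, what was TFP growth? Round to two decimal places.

Aggregate output growth = (4491 − 4500) / 4500 = -0.2%.
Capital growth = (508.5 − 500) / 500 = 1.7%.
Hours worked growth = (1387.4 − 1400) / 1400 = -0.9%.
Labor's share = 1 − 0.39 = 0.61.
Capital: 0.39 × 1.7 = 0.663 pp.
Hours worked: 0.61 × (-0.9) = -0.549 pp.
TFP growth = -0.2 − 0.114 = -0.314%.

-0.31%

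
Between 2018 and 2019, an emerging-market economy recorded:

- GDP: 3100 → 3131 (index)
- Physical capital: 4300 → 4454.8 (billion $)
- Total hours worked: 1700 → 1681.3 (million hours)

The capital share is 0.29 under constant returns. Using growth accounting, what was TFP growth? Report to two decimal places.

GDP growth = (3131 − 3100) / 3100 = 1%.
Physical capital growth = (4454.8 − 4300) / 4300 = 3.6%.
Total hours worked growth = (1681.3 − 1700) / 1700 = -1.1%.
Labor's share = 1 − 0.29 = 0.71.
Physical capital: 0.29 × 3.6 = 1.044 pp.
Total hours worked: 0.71 × (-1.1) = -0.781 pp.
TFP growth = 1 − 0.263 = 0.737%.

0.74%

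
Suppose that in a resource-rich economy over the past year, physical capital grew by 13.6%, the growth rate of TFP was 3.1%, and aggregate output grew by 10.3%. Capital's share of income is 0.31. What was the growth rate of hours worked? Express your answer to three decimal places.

Labor's share = 1 − 0.31 = 0.69.
gY = gA + 0.31×13.6 + 0.69×g.
0.69×g = 10.3 − 3.1 − 4.216 = 2.984.
g = 2.984 / 0.69 = 4.32464%.

4.325%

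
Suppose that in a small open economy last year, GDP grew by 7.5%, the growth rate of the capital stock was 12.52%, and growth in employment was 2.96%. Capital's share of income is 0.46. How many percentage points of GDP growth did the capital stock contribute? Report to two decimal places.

5.76

Contribution = share × growth = 0.46 × 12.52 = 5.7592 pp.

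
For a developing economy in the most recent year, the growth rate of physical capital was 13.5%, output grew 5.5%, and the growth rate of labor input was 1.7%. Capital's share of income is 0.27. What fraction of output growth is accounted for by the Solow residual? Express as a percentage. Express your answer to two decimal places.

11.16%

Labor's share = 1 − 0.27 = 0.73.
Physical capital: 0.27 × 13.5 = 3.645 pp.
Labor input: 0.73 × 1.7 = 1.241 pp.
TFP growth = 5.5 − 4.886 = 0.614%.
TFP share of growth = 0.614 / 5.5 × 100 = 11.1636%.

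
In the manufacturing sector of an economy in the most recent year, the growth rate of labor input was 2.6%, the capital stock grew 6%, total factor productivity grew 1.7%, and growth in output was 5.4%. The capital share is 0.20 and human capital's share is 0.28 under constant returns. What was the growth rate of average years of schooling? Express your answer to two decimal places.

Labor's share = 1 − 0.2 − 0.28 = 0.52.
gY = gA + 0.2×6 + 0.52×2.6 + 0.28×g.
0.28×g = 5.4 − 1.7 − 2.552 = 1.148.
g = 1.148 / 0.28 = 4.1%.

4.10%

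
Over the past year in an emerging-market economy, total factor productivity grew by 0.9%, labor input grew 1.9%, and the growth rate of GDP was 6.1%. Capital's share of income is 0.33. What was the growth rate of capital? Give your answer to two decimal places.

Labor's share = 1 − 0.33 = 0.67.
gY = gA + 0.67×1.9 + 0.33×g.
0.33×g = 6.1 − 0.9 − 1.273 = 3.927.
g = 3.927 / 0.33 = 11.9%.

11.90%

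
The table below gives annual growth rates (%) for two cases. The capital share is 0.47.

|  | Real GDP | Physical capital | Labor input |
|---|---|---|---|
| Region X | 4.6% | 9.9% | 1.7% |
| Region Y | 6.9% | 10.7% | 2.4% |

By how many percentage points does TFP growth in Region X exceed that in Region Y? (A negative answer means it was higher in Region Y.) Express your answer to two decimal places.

Labor's share = 1 − 0.47 = 0.53.
Region X: TFP = 4.6 − 4.653 − 0.901 = -0.954%.
Region Y: TFP = 6.9 − 5.029 − 1.272 = 0.599%.
Difference = -0.954 − (0.599) = -1.553 pp.

-1.55 percentage points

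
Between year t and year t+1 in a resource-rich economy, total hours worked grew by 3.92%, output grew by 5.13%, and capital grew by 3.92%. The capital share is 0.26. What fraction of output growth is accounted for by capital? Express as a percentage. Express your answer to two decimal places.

Capital contributed 0.26 × 3.92 = 1.0192 pp.
Share of growth = 1.0192 / 5.13 × 100 = 19.8674%.

Capital accounted for 19.87% of growth.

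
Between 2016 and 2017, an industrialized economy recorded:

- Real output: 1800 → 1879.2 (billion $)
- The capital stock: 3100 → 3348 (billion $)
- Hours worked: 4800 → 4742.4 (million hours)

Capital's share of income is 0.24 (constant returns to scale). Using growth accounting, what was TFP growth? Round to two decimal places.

Real output growth = (1879.2 − 1800) / 1800 = 4.4%.
The capital stock growth = (3348 − 3100) / 3100 = 8%.
Hours worked growth = (4742.4 − 4800) / 4800 = -1.2%.
Labor's share = 1 − 0.24 = 0.76.
The capital stock: 0.24 × 8 = 1.92 pp.
Hours worked: 0.76 × (-1.2) = -0.912 pp.
TFP growth = 4.4 − 1.008 = 3.392%.

TFP growth was 3.39%.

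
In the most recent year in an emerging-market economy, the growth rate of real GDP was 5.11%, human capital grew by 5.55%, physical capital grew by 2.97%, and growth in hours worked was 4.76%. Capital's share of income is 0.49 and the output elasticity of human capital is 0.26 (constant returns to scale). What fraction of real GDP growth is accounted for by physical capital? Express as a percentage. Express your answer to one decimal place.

Physical capital accounted for 28.5% of growth.

Physical capital contributed 0.49 × 2.97 = 1.4553 pp.
Share of growth = 1.4553 / 5.11 × 100 = 28.479%.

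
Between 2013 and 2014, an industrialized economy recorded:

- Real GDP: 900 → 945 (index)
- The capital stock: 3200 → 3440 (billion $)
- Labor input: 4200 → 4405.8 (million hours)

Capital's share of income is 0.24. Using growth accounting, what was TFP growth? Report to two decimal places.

Real GDP growth = (945 − 900) / 900 = 5%.
The capital stock growth = (3440 − 3200) / 3200 = 7.5%.
Labor input growth = (4405.8 − 4200) / 4200 = 4.9%.
Labor's share = 1 − 0.24 = 0.76.
The capital stock: 0.24 × 7.5 = 1.8 pp.
Labor input: 0.76 × 4.9 = 3.724 pp.
TFP growth = 5 − 5.524 = -0.524%.

-0.52%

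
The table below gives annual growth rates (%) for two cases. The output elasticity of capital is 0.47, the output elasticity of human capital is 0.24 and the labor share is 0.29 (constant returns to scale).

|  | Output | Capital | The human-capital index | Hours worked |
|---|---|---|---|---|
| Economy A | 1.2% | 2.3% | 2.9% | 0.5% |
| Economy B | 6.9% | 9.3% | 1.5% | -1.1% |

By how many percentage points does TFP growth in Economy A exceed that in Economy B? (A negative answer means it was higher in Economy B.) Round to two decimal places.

-3.21 percentage points

Labor's share = 1 − 0.47 − 0.24 = 0.29.
Economy A: TFP = 1.2 − 1.081 − 0.696 − 0.145 = -0.722%.
Economy B: TFP = 6.9 − 4.371 − 0.36 + 0.319 = 2.488%.
Difference = -0.722 − (2.488) = -3.21 pp.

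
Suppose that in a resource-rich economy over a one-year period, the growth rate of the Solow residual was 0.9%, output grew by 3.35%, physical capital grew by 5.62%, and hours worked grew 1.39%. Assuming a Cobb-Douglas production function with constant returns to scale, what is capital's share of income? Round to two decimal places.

gY = gA + α·gK + (1−α)·gL, so gY − gA − gL = α(gK − gL).
3.35 − 0.9 − 1.39 = α × (5.62 − 1.39).
1.06 = 4.23 α, so α = 0.2506.

0.25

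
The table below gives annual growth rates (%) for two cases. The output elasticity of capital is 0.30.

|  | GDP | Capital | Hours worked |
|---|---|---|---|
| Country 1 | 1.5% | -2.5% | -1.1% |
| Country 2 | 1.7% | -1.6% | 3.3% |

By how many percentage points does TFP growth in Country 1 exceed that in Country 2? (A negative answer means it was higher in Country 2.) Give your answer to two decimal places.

Labor's share = 1 − 0.3 = 0.7.
Country 1: TFP = 1.5 + 0.75 + 0.77 = 3.02%.
Country 2: TFP = 1.7 + 0.48 − 2.31 = -0.13%.
Difference = 3.02 − (-0.13) = 3.15 pp.

3.15 percentage points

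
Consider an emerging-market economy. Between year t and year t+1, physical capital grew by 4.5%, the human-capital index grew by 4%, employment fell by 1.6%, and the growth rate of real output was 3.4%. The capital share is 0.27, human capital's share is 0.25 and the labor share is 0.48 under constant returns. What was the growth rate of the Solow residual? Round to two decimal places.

1.95%

Labor's share = 1 − 0.27 − 0.25 = 0.48.
Physical capital: 0.27 × 4.5 = 1.215 pp.
The human-capital index: 0.25 × 4 = 1 pp.
Employment: 0.48 × (-1.6) = -0.768 pp.
TFP growth = 3.4 − 1.447 = 1.953%.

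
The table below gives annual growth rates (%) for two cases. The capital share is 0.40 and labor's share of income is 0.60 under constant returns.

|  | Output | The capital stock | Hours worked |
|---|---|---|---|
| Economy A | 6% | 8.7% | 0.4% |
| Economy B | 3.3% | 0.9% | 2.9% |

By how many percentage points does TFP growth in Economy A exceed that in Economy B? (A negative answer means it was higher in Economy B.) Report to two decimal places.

1.08 percentage points

Labor's share = 1 − 0.4 = 0.6.
Economy A: TFP = 6 − 3.48 − 0.24 = 2.28%.
Economy B: TFP = 3.3 − 0.36 − 1.74 = 1.2%.
Difference = 2.28 − (1.2) = 1.08 pp.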